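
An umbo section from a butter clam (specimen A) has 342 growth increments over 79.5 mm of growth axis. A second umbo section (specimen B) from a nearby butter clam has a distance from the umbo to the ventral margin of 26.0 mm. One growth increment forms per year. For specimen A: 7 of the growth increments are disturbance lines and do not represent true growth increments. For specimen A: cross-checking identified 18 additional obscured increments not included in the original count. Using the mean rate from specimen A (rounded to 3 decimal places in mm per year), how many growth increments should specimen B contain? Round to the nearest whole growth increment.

Specimen A: adjusted count: 342 − 7 + 18 = 353 growth increments.
A: 79.5 mm over 353 years gives 79.5 / 353 ≈ 0.225 mm/yr.
Specimen B: 26.0 mm / 0.225 mm per year = 115.56 years ≈ 116 growth increments.

116 growth increments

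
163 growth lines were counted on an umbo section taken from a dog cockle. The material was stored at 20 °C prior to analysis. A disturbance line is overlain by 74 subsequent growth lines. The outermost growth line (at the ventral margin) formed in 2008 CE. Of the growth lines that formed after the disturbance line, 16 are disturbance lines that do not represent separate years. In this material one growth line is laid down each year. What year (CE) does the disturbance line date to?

1950 CE

There are 74 growth lines younger than the disturbance line.
Excluding 16 false growth lines: 74 − 16 = 58.
Counting back 58 years from 2008 CE places the disturbance line in 2008 − 58 = 1950 CE.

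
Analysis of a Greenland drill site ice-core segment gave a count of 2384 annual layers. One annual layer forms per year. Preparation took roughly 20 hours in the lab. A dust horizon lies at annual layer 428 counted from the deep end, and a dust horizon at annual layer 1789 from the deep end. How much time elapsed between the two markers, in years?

1789 − 428 = 1361 annual layers lie between the two events.
That is 1361 years at one annual layer per year.

1361 yr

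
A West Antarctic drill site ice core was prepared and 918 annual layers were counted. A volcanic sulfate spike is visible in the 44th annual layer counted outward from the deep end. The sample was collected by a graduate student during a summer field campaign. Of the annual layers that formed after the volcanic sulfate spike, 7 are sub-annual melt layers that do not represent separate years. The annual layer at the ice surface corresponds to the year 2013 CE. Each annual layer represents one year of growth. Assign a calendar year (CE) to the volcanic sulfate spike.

1146 CE

Between annual layer 44 and the ice surface there are 918 − 44 = 874 annual layers.
Excluding 7 false annual layers: 874 − 7 = 867.
Counting back 867 years from 2013 CE places the volcanic sulfate spike in 2013 − 867 = 1146 CE.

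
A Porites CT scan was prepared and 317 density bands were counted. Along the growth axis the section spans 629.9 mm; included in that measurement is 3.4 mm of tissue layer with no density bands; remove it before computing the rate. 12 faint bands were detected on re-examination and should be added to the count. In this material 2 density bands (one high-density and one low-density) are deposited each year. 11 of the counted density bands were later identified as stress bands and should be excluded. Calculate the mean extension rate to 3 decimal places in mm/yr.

Adjusted count: 317 − 11 + 12 = 318 density bands.
318 density bands at 2 per year is 318 / 2 = 159 years.
Removing the 3.4 mm offcut leaves 629.9 − 3.4 = 626.5 mm.
626.5 mm over 159 years gives 626.5 / 159 ≈ 3.940 mm/yr.

3.940 mm/yr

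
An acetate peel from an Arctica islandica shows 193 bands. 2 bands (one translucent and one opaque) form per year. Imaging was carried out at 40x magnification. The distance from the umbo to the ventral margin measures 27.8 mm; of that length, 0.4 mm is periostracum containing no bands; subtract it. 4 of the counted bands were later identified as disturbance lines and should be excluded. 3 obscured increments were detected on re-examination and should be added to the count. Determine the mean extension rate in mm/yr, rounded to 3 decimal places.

0.285 mm/yr

True band count = 193 − 4 + 3 = 192.
192 bands at 2 per year is 192 / 2 = 96 years.
Removing the 0.4 mm offcut leaves 27.8 − 0.4 = 27.4 mm.
27.4 mm over 96 years gives 27.4 / 96 ≈ 0.285 mm/yr.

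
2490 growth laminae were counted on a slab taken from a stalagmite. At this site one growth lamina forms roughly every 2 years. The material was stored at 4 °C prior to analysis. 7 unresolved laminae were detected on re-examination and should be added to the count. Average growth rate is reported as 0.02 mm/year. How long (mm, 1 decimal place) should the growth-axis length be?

Correcting the raw count gives 2490 + 7 = 2497 true growth laminae.
2497 growth laminae at 2 years each span 2497 × 2 = 4994 years.
4994 years at 0.02 mm/year gives 0.02 × 4994 = 99.9 mm.

99.9 mm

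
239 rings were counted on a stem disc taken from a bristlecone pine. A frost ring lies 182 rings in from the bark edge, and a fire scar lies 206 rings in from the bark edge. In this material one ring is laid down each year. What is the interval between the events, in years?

24 yr

The two markers are separated by 206 − 182 = 24 rings.
At one ring per year, 24 years elapsed between them.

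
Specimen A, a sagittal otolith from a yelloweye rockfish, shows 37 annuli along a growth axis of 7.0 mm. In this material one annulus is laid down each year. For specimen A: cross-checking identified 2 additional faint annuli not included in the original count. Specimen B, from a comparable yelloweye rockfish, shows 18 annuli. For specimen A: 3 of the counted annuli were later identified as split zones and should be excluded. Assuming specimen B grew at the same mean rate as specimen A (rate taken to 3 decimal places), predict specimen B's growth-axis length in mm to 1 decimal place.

3.5 mm

Specimen A: correcting the raw count gives 37 − 3 + 2 = 36 true annuli.
A: 7.0 mm over 36 years gives 7.0 / 36 ≈ 0.194 mm per year.
Length of B = 0.194 × 18 = 3.5 mm.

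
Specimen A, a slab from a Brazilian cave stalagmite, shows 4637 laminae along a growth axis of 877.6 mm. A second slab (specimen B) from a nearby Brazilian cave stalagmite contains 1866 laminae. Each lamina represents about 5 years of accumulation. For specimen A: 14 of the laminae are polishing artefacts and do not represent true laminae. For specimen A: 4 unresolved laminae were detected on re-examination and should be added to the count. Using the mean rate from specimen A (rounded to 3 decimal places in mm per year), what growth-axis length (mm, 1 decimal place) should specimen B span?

Specimen A: correcting the raw count gives 4637 − 14 + 4 = 4627 true laminae.
Specimen A: multiplying by 5 years per lamina: 4627 × 5 = 23135 years.
A: Extension rate ≈ 877.6 / 23135 = 0.038 mm per year.
Specimen B: at 5 years per lamina, 1866 × 5 = 9330 years. Length of B = 0.038 × 9330 = 354.5 mm.

354.5 mm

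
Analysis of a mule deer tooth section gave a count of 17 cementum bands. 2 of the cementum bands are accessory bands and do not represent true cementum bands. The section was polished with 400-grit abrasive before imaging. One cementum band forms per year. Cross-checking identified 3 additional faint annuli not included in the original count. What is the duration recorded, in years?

After corrections the count is 17 − 2 + 3 = 18 cementum bands.
One cementum band per year makes the duration 18 years.

18 yr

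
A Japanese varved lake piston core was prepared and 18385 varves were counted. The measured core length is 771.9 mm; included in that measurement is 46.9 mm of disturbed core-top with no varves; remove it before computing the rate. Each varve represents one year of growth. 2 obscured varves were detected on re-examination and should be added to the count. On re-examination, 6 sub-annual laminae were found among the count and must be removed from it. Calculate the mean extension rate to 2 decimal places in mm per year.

After corrections the count is 18385 − 6 + 2 = 18381 varves.
The growth record spans 771.9 − 46.9 = 725.0 mm.
725.0 mm over 18381 years gives 725.0 / 18381 ≈ 0.04 mm per year.

0.04 mm per year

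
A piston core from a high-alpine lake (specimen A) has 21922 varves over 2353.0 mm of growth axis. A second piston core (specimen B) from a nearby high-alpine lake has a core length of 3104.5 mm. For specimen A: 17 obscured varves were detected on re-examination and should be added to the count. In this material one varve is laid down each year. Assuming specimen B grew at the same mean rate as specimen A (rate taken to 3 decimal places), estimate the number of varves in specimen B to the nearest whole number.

29014 varves

Specimen A: after corrections the count is 21922 + 17 = 21939 varves.
A: Extension rate ≈ 2353.0 / 21939 = 0.107 mm/yr.
For B, 3104.5 / 0.107 = 29014.02 years ≈ 29014 varves.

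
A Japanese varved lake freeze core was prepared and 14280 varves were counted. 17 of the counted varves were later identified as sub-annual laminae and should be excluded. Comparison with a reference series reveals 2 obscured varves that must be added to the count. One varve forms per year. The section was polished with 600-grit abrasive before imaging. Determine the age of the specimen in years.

14265 yr

Correcting the raw count gives 14280 − 17 + 2 = 14265 true varves.
One varve per year makes the duration 14265 years.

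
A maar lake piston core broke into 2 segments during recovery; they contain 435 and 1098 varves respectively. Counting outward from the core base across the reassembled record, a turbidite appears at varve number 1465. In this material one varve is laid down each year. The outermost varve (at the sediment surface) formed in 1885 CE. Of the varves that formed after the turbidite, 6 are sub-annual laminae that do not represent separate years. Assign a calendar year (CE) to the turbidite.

1823 CE

Total varves = 435 + 1098 = 1533.
Between varve 1465 and the sediment surface there are 1533 − 1465 = 68 varves.
68 − 6 false = 62 true varves after the turbidite.
1885 − 62 = 1823 CE.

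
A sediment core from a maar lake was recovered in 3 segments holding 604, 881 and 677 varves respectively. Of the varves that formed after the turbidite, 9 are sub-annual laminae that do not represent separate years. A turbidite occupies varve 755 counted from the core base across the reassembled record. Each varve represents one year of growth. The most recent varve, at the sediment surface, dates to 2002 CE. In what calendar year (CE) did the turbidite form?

604 CE

Total varves = 604 + 881 + 677 = 2162.
2162 − 755 = 1407 varves lie beyond the turbidite toward the sediment surface.
Removing the 9 false varves leaves 1407 − 9 = 1398 true varves beyond the turbidite.
Counting back 1398 years from 2002 CE places the turbidite in 2002 − 1398 = 604 CE.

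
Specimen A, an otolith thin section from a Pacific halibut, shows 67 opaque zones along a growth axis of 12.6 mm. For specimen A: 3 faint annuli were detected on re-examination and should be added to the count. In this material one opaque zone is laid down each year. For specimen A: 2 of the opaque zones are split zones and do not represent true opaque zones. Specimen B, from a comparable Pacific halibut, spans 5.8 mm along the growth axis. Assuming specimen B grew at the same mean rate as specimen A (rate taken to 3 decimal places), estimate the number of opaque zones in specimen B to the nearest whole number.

Specimen A: true opaque zone count = 67 − 2 + 3 = 68.
A: 12.6 mm over 68 years gives 12.6 / 68 ≈ 0.185 mm/yr.
B spans 5.8 / 0.185 = 31.35 years ≈ 31 opaque zones.

31 opaque zones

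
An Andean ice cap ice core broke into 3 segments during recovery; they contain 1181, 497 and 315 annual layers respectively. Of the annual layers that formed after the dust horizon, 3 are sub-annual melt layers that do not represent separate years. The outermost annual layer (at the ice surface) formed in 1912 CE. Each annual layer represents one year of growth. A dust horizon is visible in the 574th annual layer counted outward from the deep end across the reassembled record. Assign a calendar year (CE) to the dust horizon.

Total annual layers = 1181 + 497 + 315 = 1993.
Between annual layer 574 and the ice surface there are 1993 − 574 = 1419 annual layers.
Excluding 3 false annual layers: 1419 − 3 = 1416.
The annual layer at the ice surface is 1912 CE, so the dust horizon dates to 1912 − 1416 = 496 CE.

496 CE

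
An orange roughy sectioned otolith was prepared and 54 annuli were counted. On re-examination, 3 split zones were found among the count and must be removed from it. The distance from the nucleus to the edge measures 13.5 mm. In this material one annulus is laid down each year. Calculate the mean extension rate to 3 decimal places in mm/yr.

Correcting the raw count gives 54 − 3 = 51 true annuli.
Mean rate = 13.5 mm / 51 years ≈ 0.265 mm/yr.

0.265 mm/yr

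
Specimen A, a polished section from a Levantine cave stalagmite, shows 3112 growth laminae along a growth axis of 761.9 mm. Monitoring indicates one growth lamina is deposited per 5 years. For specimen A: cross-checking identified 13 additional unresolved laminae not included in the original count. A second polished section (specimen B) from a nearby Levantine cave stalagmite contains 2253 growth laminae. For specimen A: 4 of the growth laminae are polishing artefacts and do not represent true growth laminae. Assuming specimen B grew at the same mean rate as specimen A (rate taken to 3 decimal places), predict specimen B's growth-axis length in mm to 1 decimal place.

Specimen A: correcting the raw count gives 3112 − 4 + 13 = 3121 true growth laminae.
Specimen A: 3121 growth laminae at 5 years each span 3121 × 5 = 15605 years.
A: Mean rate = 761.9 mm / 15605 years ≈ 0.049 mm/yr.
Specimen B: 2253 growth laminae at 5 years each span 2253 × 5 = 11265 years. For B, 0.049 mm/year × 11265 years = 552.0 mm.

552.0 mm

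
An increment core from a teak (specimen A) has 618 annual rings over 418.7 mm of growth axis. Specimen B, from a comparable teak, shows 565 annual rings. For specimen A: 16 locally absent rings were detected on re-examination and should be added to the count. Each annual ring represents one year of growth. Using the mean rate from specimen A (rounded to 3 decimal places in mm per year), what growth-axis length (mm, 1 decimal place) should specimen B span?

372.9 mm

Specimen A: adjusted count: 618 + 16 = 634 annual rings.
A: Mean rate = 418.7 mm / 634 years ≈ 0.660 mm per year.
B's length ≈ 0.660 × 565 = 372.9 mm.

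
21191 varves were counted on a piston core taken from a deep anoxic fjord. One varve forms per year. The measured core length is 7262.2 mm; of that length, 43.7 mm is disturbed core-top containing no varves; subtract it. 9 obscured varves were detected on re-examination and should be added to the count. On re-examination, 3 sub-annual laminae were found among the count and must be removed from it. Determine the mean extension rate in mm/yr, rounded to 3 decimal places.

After corrections the count is 21191 − 3 + 9 = 21197 varves.
The growth record spans 7262.2 − 43.7 = 7218.5 mm.
Mean rate = 7218.5 mm / 21197 years ≈ 0.341 mm/yr.

0.341 mm/yr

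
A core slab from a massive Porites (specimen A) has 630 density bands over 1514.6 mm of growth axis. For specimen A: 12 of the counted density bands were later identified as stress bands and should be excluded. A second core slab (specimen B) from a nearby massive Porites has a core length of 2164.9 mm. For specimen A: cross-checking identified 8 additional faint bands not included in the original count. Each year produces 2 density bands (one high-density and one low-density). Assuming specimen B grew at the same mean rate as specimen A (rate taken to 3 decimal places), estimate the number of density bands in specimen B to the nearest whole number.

895 density bands

Specimen A: after corrections the count is 630 − 12 + 8 = 626 density bands.
Specimen A: 626 density bands at 2 per year is 626 / 2 = 313 years.
A: Mean rate = 1514.6 mm / 313 years ≈ 4.839 mm/year.
B spans 2164.9 / 4.839 = 447.39 years; at 2 density bands per year that is 447.39 × 2 ≈ 895 density bands.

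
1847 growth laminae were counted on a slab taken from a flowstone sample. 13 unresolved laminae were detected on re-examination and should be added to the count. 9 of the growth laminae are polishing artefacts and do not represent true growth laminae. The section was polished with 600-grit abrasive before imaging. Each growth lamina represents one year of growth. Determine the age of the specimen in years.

After corrections the count is 1847 − 9 + 13 = 1851 growth laminae.
At one growth lamina per year, that is 1851 years.

1851 yr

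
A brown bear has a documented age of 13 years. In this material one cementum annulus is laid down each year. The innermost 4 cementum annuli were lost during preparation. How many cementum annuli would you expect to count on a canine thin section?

9 cementum annuli

Expected cementum annuli over 13 years: 13.
Less the 4 uncaptured cementum annuli: 13 − 4 = 9.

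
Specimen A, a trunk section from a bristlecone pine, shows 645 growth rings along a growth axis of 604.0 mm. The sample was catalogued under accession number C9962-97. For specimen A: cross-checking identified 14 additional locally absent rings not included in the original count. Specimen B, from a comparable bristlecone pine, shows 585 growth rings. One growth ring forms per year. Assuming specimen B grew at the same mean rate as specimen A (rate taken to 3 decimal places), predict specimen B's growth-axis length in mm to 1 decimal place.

Specimen A: after corrections the count is 645 + 14 = 659 growth rings.
A: 604.0 mm over 659 years gives 604.0 / 659 ≈ 0.917 mm/year.
Length of B = 0.917 × 585 = 536.4 mm.

536.4 mm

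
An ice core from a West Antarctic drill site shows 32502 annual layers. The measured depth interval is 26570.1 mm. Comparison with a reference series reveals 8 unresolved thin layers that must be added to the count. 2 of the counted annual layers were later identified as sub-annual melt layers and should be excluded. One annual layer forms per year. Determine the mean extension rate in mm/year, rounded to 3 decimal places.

Adjusted count: 32502 − 2 + 8 = 32508 annual layers.
Mean rate = 26570.1 mm / 32508 years ≈ 0.817 mm/year.

0.817 mm/year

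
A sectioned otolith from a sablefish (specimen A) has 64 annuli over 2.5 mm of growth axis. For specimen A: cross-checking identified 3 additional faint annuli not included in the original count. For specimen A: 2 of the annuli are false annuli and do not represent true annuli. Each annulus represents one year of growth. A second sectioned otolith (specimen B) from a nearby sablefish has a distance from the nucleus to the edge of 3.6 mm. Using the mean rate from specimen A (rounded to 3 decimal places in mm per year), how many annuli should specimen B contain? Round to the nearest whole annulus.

95 annuli

Specimen A: true annulus count = 64 − 2 + 3 = 65.
A: 2.5 mm over 65 years gives 2.5 / 65 ≈ 0.038 mm/year.
For B, 3.6 / 0.038 = 94.74 years ≈ 95 annuli.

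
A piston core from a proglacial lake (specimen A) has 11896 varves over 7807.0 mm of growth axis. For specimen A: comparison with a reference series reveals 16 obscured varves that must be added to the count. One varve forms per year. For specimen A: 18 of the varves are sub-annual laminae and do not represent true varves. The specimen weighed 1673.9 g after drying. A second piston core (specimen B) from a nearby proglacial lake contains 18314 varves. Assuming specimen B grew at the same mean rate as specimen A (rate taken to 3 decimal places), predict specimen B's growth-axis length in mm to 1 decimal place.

Specimen A: correcting the raw count gives 11896 − 18 + 16 = 11894 true varves.
A: Extension rate ≈ 7807.0 / 11894 = 0.656 mm/yr.
B's length ≈ 0.656 × 18314 = 12014.0 mm.

12014.0 mm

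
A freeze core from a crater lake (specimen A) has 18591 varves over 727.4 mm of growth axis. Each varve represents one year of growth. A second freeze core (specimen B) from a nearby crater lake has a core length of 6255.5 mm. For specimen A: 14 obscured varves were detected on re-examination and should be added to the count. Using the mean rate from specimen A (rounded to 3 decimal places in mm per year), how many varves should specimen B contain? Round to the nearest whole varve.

160397 varves

Specimen A: correcting the raw count gives 18591 + 14 = 18605 true varves.
A: Mean rate = 727.4 mm / 18605 years ≈ 0.039 mm/year.
B spans 6255.5 / 0.039 = 160397.44 years ≈ 160397 varves.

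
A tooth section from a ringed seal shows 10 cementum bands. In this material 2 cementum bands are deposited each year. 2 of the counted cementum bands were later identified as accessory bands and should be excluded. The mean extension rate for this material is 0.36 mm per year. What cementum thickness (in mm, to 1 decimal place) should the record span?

True cementum band count = 10 − 2 = 8.
Dividing by 2 cementum bands per year: 8 / 2 = 4 years.
Length ≈ 0.36 × 4 = 1.4 mm.

1.4 mm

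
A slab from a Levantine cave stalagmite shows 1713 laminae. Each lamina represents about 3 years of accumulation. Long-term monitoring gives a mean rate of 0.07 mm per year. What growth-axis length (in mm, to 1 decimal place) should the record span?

1713 laminae at 3 years each span 1713 × 3 = 5139 years.
5139 years at 0.07 mm/year gives 0.07 × 5139 = 359.7 mm.

359.7 mm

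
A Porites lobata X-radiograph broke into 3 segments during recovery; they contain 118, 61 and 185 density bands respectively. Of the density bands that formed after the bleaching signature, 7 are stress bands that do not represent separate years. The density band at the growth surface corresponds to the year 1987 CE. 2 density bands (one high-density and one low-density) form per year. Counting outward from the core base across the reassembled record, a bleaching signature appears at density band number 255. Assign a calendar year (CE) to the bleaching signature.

1936 CE

Total density bands = 118 + 61 + 185 = 364.
The bleaching signature sits at density band 255 from the core base, so 364 − 255 = 109 density bands formed after it.
Excluding 7 false density bands: 109 − 7 = 102.
Dividing by 2 density bands per year: 102 / 2 = 51 years.
The density band at the growth surface is 1987 CE, so the bleaching signature dates to 1987 − 51 = 1936 CE.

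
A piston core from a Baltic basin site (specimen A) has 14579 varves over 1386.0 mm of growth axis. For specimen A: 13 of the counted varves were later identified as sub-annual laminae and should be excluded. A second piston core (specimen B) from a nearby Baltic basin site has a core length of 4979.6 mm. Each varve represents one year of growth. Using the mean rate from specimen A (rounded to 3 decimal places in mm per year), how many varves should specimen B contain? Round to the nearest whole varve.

52417 varves

Specimen A: adjusted count: 14579 − 13 = 14566 varves.
A: Extension rate ≈ 1386.0 / 14566 = 0.095 mm per year.
B spans 4979.6 / 0.095 = 52416.84 years ≈ 52417 varves.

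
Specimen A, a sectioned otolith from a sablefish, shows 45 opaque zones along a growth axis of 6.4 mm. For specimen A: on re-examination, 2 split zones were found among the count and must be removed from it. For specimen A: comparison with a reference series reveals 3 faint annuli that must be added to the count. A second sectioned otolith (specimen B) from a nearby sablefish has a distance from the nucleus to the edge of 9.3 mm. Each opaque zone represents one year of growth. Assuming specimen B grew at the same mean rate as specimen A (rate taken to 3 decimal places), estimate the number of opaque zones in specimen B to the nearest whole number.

67 opaque zones

Specimen A: true opaque zone count = 45 − 2 + 3 = 46.
A: 6.4 mm over 46 years gives 6.4 / 46 ≈ 0.139 mm per year.
B spans 9.3 / 0.139 = 66.91 years ≈ 67 opaque zones.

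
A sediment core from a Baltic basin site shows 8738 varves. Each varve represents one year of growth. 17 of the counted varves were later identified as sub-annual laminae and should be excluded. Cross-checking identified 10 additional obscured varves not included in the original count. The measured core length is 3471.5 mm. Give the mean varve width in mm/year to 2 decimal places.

0.40 mm/year

Adjusted count: 8738 − 17 + 10 = 8731 varves.
3471.5 mm over 8731 years gives 3471.5 / 8731 ≈ 0.40 mm/year.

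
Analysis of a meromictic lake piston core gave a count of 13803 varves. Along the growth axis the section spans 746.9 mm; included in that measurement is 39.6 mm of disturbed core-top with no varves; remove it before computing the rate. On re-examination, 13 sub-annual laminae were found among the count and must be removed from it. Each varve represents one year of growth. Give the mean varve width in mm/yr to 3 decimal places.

0.051 mm/yr

After corrections the count is 13803 − 13 = 13790 varves.
Net length = 746.9 − 39.6 = 707.3 mm.
Extension rate ≈ 707.3 / 13790 = 0.051 mm/yr.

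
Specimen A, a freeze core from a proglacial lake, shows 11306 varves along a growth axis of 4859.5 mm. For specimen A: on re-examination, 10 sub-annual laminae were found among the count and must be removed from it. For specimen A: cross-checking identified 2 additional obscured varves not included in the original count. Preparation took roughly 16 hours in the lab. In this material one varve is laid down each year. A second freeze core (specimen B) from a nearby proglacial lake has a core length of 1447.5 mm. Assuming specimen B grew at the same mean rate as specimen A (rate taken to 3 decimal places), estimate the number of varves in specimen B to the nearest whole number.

3366 varves

Specimen A: after corrections the count is 11306 − 10 + 2 = 11298 varves.
A: Mean rate = 4859.5 mm / 11298 years ≈ 0.430 mm per year.
Specimen B: 1447.5 mm / 0.430 mm per year = 3366.28 years ≈ 3366 varves.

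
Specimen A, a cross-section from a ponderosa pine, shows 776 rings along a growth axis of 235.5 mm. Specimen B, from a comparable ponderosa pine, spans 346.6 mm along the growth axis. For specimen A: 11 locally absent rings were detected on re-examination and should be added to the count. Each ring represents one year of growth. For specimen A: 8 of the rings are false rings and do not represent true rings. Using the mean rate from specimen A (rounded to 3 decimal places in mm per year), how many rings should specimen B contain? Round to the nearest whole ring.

1148 rings

Specimen A: correcting the raw count gives 776 − 8 + 11 = 779 true rings.
A: 235.5 mm over 779 years gives 235.5 / 779 ≈ 0.302 mm per year.
For B, 346.6 / 0.302 = 1147.68 years ≈ 1148 rings.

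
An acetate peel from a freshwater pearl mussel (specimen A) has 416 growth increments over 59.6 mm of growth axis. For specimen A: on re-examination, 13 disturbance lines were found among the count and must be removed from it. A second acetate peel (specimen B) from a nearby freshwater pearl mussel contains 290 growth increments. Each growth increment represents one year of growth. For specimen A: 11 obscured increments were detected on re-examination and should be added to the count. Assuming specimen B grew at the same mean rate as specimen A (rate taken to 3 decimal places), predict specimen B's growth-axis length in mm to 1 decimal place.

Specimen A: adjusted count: 416 − 13 + 11 = 414 growth increments.
A: 59.6 mm over 414 years gives 59.6 / 414 ≈ 0.144 mm/yr.
For B, 0.144 mm/year × 290 years = 41.8 mm.

41.8 mm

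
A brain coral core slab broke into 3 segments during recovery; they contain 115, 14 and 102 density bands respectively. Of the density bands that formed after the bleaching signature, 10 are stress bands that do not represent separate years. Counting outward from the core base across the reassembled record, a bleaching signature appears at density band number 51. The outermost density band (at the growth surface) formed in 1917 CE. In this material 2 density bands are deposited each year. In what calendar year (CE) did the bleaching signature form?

1832 CE

Total density bands = 115 + 14 + 102 = 231.
231 − 51 = 180 density bands lie beyond the bleaching signature toward the growth surface.
Removing the 10 false density bands leaves 180 − 10 = 170 true density bands beyond the bleaching signature.
With 2 density bands per year, 170 / 2 = 85 years.
Counting back 85 years from 1917 CE places the bleaching signature in 1917 − 85 = 1832 CE.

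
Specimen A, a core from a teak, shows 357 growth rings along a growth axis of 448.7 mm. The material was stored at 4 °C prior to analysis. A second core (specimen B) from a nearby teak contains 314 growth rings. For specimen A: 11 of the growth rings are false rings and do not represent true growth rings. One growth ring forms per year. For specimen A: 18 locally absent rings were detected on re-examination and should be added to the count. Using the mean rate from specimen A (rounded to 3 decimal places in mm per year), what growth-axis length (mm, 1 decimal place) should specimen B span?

Specimen A: after corrections the count is 357 − 11 + 18 = 364 growth rings.
A: 448.7 mm over 364 years gives 448.7 / 364 ≈ 1.233 mm/year.
For B, 1.233 mm/year × 314 years = 387.2 mm.

387.2 mm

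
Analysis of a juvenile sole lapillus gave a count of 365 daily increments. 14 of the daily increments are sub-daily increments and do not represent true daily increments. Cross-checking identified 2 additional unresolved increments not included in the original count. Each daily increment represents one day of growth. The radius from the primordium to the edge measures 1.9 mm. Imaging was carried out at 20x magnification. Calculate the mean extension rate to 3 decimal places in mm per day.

After corrections the count is 365 − 14 + 2 = 353 daily increments.
Mean rate = 1.9 mm / 353 days ≈ 0.005 mm per day.

0.005 mm per day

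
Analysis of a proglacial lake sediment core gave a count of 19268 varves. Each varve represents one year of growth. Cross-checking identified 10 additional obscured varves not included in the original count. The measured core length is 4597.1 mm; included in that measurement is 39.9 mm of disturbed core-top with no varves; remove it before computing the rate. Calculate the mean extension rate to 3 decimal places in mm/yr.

True varve count = 19268 + 10 = 19278.
Net length = 4597.1 − 39.9 = 4557.2 mm.
4557.2 mm over 19278 years gives 4557.2 / 19278 ≈ 0.236 mm/yr.

0.236 mm/yr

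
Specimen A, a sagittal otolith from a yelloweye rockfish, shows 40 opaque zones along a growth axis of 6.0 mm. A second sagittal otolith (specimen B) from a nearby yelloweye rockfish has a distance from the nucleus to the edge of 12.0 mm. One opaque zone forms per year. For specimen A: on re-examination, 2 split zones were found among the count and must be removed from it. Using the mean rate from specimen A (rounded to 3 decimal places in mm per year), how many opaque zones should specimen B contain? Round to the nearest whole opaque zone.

76 opaque zones

Specimen A: true opaque zone count = 40 − 2 = 38.
A: Extension rate ≈ 6.0 / 38 = 0.158 mm/yr.
B spans 12.0 / 0.158 = 75.95 years ≈ 76 opaque zones.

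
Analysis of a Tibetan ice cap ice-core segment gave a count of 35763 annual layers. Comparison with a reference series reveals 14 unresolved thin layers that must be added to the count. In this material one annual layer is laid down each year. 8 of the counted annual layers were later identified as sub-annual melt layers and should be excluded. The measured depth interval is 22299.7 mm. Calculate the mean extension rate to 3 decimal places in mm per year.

Correcting the raw count gives 35763 − 8 + 14 = 35769 true annual layers.
Extension rate ≈ 22299.7 / 35769 = 0.623 mm per year.

0.623 mm per year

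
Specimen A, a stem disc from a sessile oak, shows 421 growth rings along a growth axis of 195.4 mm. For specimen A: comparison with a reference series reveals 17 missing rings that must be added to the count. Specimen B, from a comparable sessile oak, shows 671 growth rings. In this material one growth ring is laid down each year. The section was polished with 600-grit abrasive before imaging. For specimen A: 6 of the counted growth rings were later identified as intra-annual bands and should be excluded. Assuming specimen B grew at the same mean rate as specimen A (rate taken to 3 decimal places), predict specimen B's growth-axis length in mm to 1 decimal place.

303.3 mm

Specimen A: correcting the raw count gives 421 − 6 + 17 = 432 true growth rings.
A: Extension rate ≈ 195.4 / 432 = 0.452 mm/year.
Length of B = 0.452 × 671 = 303.3 mm.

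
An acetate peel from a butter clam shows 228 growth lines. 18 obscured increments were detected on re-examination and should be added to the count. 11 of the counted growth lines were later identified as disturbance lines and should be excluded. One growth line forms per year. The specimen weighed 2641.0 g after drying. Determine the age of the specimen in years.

235 yr

True growth line count = 228 − 11 + 18 = 235.
One growth line per year makes the duration 235 years.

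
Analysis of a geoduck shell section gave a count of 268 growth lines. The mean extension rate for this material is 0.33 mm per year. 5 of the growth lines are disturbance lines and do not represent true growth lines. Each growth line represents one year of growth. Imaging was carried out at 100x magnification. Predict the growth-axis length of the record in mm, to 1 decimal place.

After corrections the count is 268 − 5 = 263 growth lines.
Predicted length = 0.33 mm/year × 263 years = 86.8 mm.

86.8 mm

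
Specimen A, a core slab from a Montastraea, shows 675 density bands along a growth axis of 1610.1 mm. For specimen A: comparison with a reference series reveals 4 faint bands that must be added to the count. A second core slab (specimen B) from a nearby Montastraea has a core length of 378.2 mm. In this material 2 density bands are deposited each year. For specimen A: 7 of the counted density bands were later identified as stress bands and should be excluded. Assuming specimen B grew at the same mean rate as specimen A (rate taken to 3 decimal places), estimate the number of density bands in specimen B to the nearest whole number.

Specimen A: after corrections the count is 675 − 7 + 4 = 672 density bands.
Specimen A: with 2 density bands per year, 672 / 2 = 336 years.
A: Mean rate = 1610.1 mm / 336 years ≈ 4.792 mm/yr.
For B, 378.2 / 4.792 = 78.92 years; at 2 density bands per year that is 78.92 × 2 ≈ 158 density bands.

158 density bands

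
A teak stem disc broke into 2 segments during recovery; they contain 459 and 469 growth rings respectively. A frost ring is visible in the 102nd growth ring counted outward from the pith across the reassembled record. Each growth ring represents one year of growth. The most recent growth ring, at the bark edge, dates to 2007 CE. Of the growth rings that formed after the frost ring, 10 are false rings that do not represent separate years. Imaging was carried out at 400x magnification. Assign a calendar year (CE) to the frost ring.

1191 CE

Total growth rings = 459 + 469 = 928.
Between growth ring 102 and the bark edge there are 928 − 102 = 826 growth rings.
Excluding 10 false growth rings: 826 − 10 = 816.
The growth ring at the bark edge is 2007 CE, so the frost ring dates to 2007 − 816 = 1191 CE.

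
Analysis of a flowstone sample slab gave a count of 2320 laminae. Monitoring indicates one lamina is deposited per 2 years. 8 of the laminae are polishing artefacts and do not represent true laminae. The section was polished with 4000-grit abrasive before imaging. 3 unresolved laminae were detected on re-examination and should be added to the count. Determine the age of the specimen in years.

4630 years

After corrections the count is 2320 − 8 + 3 = 2315 laminae.
Multiplying by 2 years per lamina: 2315 × 2 = 4630 years.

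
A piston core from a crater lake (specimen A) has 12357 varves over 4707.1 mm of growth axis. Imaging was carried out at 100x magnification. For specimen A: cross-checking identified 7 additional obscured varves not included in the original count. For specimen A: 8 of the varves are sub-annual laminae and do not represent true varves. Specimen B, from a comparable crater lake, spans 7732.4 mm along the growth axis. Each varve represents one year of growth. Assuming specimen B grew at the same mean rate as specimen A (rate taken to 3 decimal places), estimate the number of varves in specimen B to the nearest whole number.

20295 varves

Specimen A: after corrections the count is 12357 − 8 + 7 = 12356 varves.
A: Extension rate ≈ 4707.1 / 12356 = 0.381 mm/year.
B spans 7732.4 / 0.381 = 20295.01 years ≈ 20295 varves.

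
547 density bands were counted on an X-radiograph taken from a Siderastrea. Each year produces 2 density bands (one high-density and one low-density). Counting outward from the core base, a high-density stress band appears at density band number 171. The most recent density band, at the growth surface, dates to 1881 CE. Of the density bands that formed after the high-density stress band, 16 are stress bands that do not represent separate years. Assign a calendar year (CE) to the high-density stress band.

1701 CE

The high-density stress band sits at density band 171 from the core base, so 547 − 171 = 376 density bands formed after it.
376 − 16 false = 360 true density bands after the high-density stress band.
360 density bands at 2 per year is 360 / 2 = 180 years.
The density band at the growth surface is 1881 CE, so the high-density stress band dates to 1881 − 180 = 1701 CE.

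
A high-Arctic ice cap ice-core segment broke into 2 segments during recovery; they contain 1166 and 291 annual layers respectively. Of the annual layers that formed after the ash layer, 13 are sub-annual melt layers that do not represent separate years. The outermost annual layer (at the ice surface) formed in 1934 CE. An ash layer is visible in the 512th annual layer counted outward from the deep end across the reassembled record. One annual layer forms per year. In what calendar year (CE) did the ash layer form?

Total annual layers = 1166 + 291 = 1457.
The ash layer sits at annual layer 512 from the deep end, so 1457 − 512 = 945 annual layers formed after it.
Removing the 13 false annual layers leaves 945 − 13 = 932 true annual layers beyond the ash layer.
Counting back 932 years from 1934 CE places the ash layer in 1934 − 932 = 1002 CE.

1002 CE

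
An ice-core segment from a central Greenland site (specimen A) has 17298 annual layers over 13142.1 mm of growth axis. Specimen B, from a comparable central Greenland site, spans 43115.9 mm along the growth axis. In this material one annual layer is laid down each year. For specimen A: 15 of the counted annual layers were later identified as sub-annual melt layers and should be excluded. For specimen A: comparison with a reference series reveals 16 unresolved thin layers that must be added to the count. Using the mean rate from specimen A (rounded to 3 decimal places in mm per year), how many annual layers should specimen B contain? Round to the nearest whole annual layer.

56731 annual layers

Specimen A: correcting the raw count gives 17298 − 15 + 16 = 17299 true annual layers.
A: Extension rate ≈ 13142.1 / 17299 = 0.760 mm/yr.
For B, 43115.9 / 0.760 = 56731.45 years ≈ 56731 annual layers.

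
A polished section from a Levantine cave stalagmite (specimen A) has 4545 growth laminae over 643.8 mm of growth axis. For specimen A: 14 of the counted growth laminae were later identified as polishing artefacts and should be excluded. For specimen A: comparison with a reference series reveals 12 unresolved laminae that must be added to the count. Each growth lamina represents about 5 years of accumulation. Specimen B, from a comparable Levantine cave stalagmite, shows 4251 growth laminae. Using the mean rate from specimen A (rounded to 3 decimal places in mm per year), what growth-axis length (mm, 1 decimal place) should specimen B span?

595.1 mm

Specimen A: adjusted count: 4545 − 14 + 12 = 4543 growth laminae.
Specimen A: 4543 growth laminae at 5 years each span 4543 × 5 = 22715 years.
A: Extension rate ≈ 643.8 / 22715 = 0.028 mm per year.
Specimen B: multiplying by 5 years per growth lamina: 4251 × 5 = 21255 years. B's length ≈ 0.028 × 21255 = 595.1 mm.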